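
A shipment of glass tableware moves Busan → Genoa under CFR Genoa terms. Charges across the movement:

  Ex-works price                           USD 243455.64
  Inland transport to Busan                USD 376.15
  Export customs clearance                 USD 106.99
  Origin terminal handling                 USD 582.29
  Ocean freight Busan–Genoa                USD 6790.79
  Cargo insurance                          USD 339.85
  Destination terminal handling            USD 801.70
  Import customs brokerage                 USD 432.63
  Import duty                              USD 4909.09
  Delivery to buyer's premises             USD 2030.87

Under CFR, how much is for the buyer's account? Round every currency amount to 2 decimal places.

Buyer's account: USD 8514.14

CFR: the seller pays costs through ocean freight to the destination port, but not insurance.
Seller's account: goods 243455.64 + inland to port 376.15 + export clearance 106.99 + origin terminal 582.29 + freight 6790.79 = 251311.86
Buyer's account: insurance 339.85 + destination terminal 801.70 + brokerage 432.63 + duty 4909.09 + delivery 2030.87 = 8514.14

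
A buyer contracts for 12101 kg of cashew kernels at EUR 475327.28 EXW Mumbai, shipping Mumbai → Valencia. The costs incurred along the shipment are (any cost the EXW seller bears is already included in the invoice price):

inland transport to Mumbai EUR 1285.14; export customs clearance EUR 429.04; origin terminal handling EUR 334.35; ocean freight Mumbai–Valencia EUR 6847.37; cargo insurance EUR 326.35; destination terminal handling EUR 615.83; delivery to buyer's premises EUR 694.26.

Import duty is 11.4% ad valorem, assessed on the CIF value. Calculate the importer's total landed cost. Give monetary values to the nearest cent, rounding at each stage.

EXW: the seller makes goods available at their premises; the buyer bears all onward costs.
CIF value = EXW price + inland to port + export clearance + origin terminal + freight + insurance = 475327.28 + 1285.14 + 429.04 + 334.35 + 6847.37 + 326.35 = 484549.53
Import duty = 484549.53 × 11.4% = 55238.65
Buyer bears: inland to port 1285.14 + export clearance 429.04 + origin terminal 334.35 + freight 6847.37 + insurance 326.35 + destination terminal 615.83 + delivery 694.26 + duty 55238.65 = 65770.99
Landed cost = invoice 475327.28 + 65770.99 = 541098.27

Total landed cost: EUR 541098.27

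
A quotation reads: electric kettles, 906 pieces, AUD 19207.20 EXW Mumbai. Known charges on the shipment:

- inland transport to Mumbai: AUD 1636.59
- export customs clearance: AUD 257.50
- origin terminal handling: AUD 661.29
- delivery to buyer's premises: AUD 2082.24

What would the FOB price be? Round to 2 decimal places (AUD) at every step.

FOB price: AUD 21762.58

Not relevant to the conversion: delivery — on the buyer under both terms; not part of either seller's price.
From EXW to FOB, the seller additionally bears: inland to port, export clearance, origin terminal.
FOB price = 19207.20 + 1636.59 + 257.50 + 661.29 = 21762.58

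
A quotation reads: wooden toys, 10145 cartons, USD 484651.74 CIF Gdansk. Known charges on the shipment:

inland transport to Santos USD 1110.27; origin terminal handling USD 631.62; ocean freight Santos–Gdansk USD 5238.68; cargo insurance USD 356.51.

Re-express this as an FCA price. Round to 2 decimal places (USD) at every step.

FCA price: USD 478424.93

Not relevant to the conversion: inland to port — on the seller under both CIF and FCA; already in the CIF price and stays in the FCA price.
From CIF to FCA, the seller no longer bears: origin terminal, freight, insurance.
FCA price = 484651.74 − 631.62 − 5238.68 − 356.51 = 478424.93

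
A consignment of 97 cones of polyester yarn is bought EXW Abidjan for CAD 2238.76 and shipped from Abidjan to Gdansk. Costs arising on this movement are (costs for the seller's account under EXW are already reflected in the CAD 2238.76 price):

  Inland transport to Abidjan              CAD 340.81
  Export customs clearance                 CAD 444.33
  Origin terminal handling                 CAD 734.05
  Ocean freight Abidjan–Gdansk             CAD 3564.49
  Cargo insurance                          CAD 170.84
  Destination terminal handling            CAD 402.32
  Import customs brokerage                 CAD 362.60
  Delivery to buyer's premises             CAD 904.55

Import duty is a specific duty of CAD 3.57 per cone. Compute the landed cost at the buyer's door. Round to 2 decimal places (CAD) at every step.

Total landed cost: CAD 9509.04

EXW: the seller makes goods available at their premises; the buyer bears all onward costs.
CIF value = EXW price + inland to port + export clearance + origin terminal + freight + insurance = 2238.76 + 340.81 + 444.33 + 734.05 + 3564.49 + 170.84 = 7493.28
Import duty = 97 × 3.57 = 346.29
Buyer bears: inland to port 340.81 + export clearance 444.33 + origin terminal 734.05 + freight 3564.49 + insurance 170.84 + destination terminal 402.32 + brokerage 362.60 + delivery 904.55 + duty 346.29 = 7270.28
Landed cost = invoice 2238.76 + 7270.28 = 9509.04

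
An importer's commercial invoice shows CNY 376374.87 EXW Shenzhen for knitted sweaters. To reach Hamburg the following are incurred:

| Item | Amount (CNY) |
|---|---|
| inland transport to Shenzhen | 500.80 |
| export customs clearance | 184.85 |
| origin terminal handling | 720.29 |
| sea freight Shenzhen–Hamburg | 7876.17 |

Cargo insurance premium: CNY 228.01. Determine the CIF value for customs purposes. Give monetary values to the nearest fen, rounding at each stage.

CIF value: CNY 385884.99

CIF = EXW price + pre-shipment costs + freight + insurance
CIF = 376374.87 + 500.80 + 184.85 + 720.29 + 7876.17 + 228.01 = 385884.99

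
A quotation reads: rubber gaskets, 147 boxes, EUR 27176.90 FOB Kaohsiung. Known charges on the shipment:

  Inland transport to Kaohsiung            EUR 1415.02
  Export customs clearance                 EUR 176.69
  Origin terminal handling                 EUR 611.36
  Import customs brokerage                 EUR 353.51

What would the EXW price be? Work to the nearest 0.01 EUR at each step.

Not relevant to the conversion: brokerage — on the buyer under both terms; not part of either seller's price.
From FOB to EXW, the seller no longer bears: inland to port, export clearance, origin terminal.
EXW price = 27176.90 − 1415.02 − 176.69 − 611.36 = 24973.83

EXW price: EUR 24973.83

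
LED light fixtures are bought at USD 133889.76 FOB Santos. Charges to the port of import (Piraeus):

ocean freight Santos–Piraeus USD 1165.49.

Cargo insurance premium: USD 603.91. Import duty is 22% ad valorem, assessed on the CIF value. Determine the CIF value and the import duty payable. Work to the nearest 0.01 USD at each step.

CIF = FOB price + freight + insurance
CIF = 133889.76 + 1165.49 + 603.91 = 135659.16
Import duty = 135659.16 × 22% = 29845.02

CIF value: USD 135659.16; import duty: USD 29845.02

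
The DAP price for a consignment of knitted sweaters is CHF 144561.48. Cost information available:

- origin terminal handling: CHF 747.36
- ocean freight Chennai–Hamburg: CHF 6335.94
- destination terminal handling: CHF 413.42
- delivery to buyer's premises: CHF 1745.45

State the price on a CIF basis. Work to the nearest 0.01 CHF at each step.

Not relevant to the conversion: origin terminal, freight — on the seller under both DAP and CIF; already in the DAP price and stays in the CIF price.
From DAP to CIF, the seller no longer bears: destination terminal, delivery.
CIF price = 144561.48 − 413.42 − 1745.45 = 142402.61

CIF price: CHF 142402.61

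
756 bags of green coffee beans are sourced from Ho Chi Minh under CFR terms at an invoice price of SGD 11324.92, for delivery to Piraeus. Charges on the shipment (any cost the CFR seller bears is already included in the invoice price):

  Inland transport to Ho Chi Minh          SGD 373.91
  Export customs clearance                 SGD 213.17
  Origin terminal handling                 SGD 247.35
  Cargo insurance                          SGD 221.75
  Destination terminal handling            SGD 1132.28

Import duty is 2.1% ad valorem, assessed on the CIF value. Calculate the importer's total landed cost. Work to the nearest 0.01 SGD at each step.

Total landed cost: SGD 12921.43

CFR: the seller pays costs through ocean freight to the destination port, but not insurance.
Already in the invoice (seller's account under CFR): inland to port, export clearance, origin terminal — exclude.
CIF value = CFR price + insurance = 11324.92 + 221.75 = 11546.67
Import duty = 11546.67 × 2.1% = 242.48
Buyer bears: insurance 221.75 + destination terminal 1132.28 + duty 242.48 = 1596.51
Landed cost = invoice 11324.92 + 1596.51 = 12921.43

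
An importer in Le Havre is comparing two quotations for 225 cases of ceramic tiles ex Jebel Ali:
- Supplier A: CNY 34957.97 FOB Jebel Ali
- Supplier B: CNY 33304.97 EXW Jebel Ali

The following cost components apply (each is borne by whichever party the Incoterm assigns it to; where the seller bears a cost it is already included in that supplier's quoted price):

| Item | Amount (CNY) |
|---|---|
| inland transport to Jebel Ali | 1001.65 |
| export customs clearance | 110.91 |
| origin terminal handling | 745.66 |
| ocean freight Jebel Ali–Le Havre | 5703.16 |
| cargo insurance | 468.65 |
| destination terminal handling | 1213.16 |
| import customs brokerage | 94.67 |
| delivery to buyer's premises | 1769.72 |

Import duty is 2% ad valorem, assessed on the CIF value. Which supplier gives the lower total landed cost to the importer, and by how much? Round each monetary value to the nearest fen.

Supplier A is cheaper by CNY 209.32

Supplier A (FOB):
CIF value = FOB price + freight + insurance = 34957.97 + 5703.16 + 468.65 = 41129.78
Import duty = 41129.78 × 2% = 822.60
Buyer bears (A): 5703.16 + 468.65 + 1213.16 + 94.67 + 1769.72 = 9249.36
Landed cost (A) = invoice 34957.97 + 9249.36 + duty 822.60 = 45029.93
Supplier B (EXW):
CIF value = EXW price + inland to port + export clearance + origin terminal + freight + insurance = 33304.97 + 1001.65 + 110.91 + 745.66 + 5703.16 + 468.65 = 41335.00
Import duty = 41335.00 × 2% = 826.70
Buyer bears (B): 1001.65 + 110.91 + 745.66 + 5703.16 + 468.65 + 1213.16 + 94.67 + 1769.72 = 11107.58
Landed cost (B) = invoice 33304.97 + 11107.58 + duty 826.70 = 45239.25
Difference = |45029.93 − 45239.25| = 209.32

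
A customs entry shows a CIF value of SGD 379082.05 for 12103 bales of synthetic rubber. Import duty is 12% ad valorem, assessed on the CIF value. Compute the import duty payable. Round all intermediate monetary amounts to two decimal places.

Import duty: SGD 45489.85

Import duty = 379082.05 × 12% = 45489.85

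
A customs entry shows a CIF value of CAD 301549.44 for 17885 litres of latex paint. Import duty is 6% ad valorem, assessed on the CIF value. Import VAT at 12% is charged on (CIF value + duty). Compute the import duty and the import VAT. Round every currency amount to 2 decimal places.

Import duty = 301549.44 × 6% = 18092.97
VAT base = CIF + duty = 301549.44 + 18092.97 = 319642.41
Import VAT = 319642.41 × 12% = 38357.09

Import duty: CAD 18092.97; import VAT: CAD 38357.09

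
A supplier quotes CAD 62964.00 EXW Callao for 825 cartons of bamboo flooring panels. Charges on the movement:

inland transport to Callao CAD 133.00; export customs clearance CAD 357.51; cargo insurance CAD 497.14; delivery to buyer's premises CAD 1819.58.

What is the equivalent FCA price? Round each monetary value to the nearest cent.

FCA price: CAD 63454.51

Not relevant to the conversion: delivery, insurance — on the buyer under both terms; not part of either seller's price.
From EXW to FCA, the seller additionally bears: inland to port, export clearance.
FCA price = 62964.00 + 133.00 + 357.51 = 63454.51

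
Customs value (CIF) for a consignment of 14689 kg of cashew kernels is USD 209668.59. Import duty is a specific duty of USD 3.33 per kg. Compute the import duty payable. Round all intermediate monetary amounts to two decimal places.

Import duty = 14689 × 3.33 = 48914.37

Import duty: USD 48914.37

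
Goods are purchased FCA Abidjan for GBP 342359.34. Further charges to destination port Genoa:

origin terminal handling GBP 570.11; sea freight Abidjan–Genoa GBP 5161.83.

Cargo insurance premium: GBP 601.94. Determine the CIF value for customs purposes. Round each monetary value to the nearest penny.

CIF value: GBP 348693.22

CIF = FCA price + pre-shipment costs + freight + insurance
CIF = 342359.34 + 570.11 + 5161.83 + 601.94 = 348693.22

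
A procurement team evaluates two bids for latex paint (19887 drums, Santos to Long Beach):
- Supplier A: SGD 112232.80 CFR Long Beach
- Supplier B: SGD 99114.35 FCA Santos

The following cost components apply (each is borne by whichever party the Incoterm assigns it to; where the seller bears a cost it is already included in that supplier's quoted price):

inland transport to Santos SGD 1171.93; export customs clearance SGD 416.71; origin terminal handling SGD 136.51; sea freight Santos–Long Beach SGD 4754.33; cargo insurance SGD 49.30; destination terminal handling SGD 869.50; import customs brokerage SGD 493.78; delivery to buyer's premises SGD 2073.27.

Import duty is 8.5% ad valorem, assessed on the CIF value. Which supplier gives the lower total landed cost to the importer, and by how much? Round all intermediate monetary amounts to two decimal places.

Supplier B is cheaper by SGD 8926.96

Supplier A (CFR):
CIF value = CFR price + insurance = 112232.80 + 49.30 = 112282.10
Import duty = 112282.10 × 8.5% = 9543.98
Buyer bears (A): 49.30 + 869.50 + 493.78 + 2073.27 = 3485.85
Landed cost (A) = invoice 112232.80 + 3485.85 + duty 9543.98 = 125262.63
Supplier B (FCA):
CIF value = FCA price + origin terminal + freight + insurance = 99114.35 + 136.51 + 4754.33 + 49.30 = 104054.49
Import duty = 104054.49 × 8.5% = 8844.63
Buyer bears (B): 136.51 + 4754.33 + 49.30 + 869.50 + 493.78 + 2073.27 = 8376.69
Landed cost (B) = invoice 99114.35 + 8376.69 + duty 8844.63 = 116335.67
Difference = |125262.63 − 116335.67| = 8926.96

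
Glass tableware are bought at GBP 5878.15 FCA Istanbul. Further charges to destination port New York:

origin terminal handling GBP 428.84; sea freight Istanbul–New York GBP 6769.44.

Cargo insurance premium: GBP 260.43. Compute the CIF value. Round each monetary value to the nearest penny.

CIF = FCA price + pre-shipment costs + freight + insurance
CIF = 5878.15 + 428.84 + 6769.44 + 260.43 = 13336.86

CIF value: GBP 13336.86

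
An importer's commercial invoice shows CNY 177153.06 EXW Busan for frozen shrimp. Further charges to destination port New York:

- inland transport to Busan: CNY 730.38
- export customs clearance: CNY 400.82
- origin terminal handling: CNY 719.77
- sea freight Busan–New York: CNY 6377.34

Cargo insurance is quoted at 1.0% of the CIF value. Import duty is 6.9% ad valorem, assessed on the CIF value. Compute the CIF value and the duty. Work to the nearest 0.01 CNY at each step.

Let C be the CIF value. C = EXW price + pre-shipment costs + freight + 1.0% × C
C − 1.0% × C = 177153.06 + 730.38 + 400.82 + 719.77 + 6377.34
0.99 × C = 185381.37
C = 185381.37 / 0.99 = 187253.91
Insurance premium = 1.0% × 187253.91 = 1872.54
Import duty = 187253.91 × 6.9% = 12920.52

CIF value: CNY 187253.91; import duty: CNY 12920.52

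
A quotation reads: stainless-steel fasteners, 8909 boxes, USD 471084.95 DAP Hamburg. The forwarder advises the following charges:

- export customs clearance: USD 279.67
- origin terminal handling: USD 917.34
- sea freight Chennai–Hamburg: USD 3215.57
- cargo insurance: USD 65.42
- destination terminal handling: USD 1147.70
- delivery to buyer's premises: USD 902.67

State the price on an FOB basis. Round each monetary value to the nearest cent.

FOB price: USD 465753.59

Not relevant to the conversion: export clearance, origin terminal — on the seller under both DAP and FOB; already in the DAP price and stays in the FOB price.
From DAP to FOB, the seller no longer bears: freight, insurance, destination terminal, delivery.
FOB price = 471084.95 − 3215.57 − 65.42 − 1147.70 − 902.67 = 465753.59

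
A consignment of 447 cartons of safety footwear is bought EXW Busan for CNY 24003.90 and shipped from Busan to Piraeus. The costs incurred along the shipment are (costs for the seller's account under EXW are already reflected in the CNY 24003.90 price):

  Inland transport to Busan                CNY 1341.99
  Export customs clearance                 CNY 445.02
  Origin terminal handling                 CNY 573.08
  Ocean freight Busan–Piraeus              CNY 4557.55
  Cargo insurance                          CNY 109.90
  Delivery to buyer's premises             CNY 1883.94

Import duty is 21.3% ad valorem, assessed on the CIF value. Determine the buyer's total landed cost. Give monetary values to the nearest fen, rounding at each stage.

Total landed cost: CNY 39525.08

EXW: the seller makes goods available at their premises; the buyer bears all onward costs.
CIF value = EXW price + inland to port + export clearance + origin terminal + freight + insurance = 24003.90 + 1341.99 + 445.02 + 573.08 + 4557.55 + 109.90 = 31031.44
Import duty = 31031.44 × 21.3% = 6609.70
Buyer bears: inland to port 1341.99 + export clearance 445.02 + origin terminal 573.08 + freight 4557.55 + insurance 109.90 + delivery 1883.94 + duty 6609.70 = 15521.18
Landed cost = invoice 24003.90 + 15521.18 = 39525.08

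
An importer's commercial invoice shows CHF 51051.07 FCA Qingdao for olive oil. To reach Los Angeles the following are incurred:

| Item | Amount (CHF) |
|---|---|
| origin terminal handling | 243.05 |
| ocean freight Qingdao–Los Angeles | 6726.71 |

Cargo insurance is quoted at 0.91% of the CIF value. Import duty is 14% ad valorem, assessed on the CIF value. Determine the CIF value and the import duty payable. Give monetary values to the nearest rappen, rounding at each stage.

Let C be the CIF value. C = FCA price + pre-shipment costs + freight + 0.91% × C
C − 0.91% × C = 51051.07 + 243.05 + 6726.71
0.9909 × C = 58020.83
C = 58020.83 / 0.9909 = 58553.67
Insurance premium = 0.91% × 58553.67 = 532.84
Import duty = 58553.67 × 14% = 8197.51

CIF value: CHF 58553.67; import duty: CHF 8197.51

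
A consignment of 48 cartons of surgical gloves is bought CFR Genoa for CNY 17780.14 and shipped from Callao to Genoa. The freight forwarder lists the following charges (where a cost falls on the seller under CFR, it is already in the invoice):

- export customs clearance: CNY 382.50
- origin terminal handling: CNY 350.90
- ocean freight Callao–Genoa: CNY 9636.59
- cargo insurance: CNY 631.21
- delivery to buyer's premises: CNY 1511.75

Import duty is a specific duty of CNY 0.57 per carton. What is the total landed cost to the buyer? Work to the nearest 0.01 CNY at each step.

Total landed cost: CNY 19950.46

CFR: the seller pays costs through ocean freight to the destination port, but not insurance.
Already in the invoice (seller's account under CFR): export clearance, origin terminal, freight — exclude.
CIF value = CFR price + insurance = 17780.14 + 631.21 = 18411.35
Import duty = 48 × 0.57 = 27.36
Buyer bears: insurance 631.21 + delivery 1511.75 + duty 27.36 = 2170.32
Landed cost = invoice 17780.14 + 2170.32 = 19950.46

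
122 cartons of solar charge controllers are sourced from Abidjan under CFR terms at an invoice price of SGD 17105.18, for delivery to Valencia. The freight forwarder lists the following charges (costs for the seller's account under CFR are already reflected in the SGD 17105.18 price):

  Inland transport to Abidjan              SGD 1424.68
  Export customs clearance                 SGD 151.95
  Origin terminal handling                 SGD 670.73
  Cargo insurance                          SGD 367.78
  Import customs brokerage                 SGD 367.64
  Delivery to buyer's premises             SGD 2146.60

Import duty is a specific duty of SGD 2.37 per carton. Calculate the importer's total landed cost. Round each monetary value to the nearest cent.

Total landed cost: SGD 20276.34

CFR: the seller pays costs through ocean freight to the destination port, but not insurance.
Already in the invoice (seller's account under CFR): inland to port, export clearance, origin terminal — exclude.
CIF value = CFR price + insurance = 17105.18 + 367.78 = 17472.96
Import duty = 122 × 2.37 = 289.14
Buyer bears: insurance 367.78 + brokerage 367.64 + delivery 2146.60 + duty 289.14 = 3171.16
Landed cost = invoice 17105.18 + 3171.16 = 20276.34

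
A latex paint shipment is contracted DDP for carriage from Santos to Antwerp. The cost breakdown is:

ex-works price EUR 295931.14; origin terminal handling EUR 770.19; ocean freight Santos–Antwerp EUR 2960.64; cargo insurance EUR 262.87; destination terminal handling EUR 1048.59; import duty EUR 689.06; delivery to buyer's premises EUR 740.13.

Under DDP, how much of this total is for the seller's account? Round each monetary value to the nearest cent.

DDP: the seller bears all costs including import duty.
Seller's account: goods 295931.14 + origin terminal 770.19 + freight 2960.64 + insurance 262.87 + destination terminal 1048.59 + duty 689.06 + delivery 740.13 = 302402.62
Buyer's account: 0.00

Seller's account: EUR 302402.62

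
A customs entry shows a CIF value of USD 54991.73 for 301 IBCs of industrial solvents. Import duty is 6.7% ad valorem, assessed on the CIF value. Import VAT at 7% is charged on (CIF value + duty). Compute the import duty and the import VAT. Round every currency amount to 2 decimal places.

Import duty: USD 3684.45; import VAT: USD 4107.33

Import duty = 54991.73 × 6.7% = 3684.45
VAT base = CIF + duty = 54991.73 + 3684.45 = 58676.18
Import VAT = 58676.18 × 7% = 4107.33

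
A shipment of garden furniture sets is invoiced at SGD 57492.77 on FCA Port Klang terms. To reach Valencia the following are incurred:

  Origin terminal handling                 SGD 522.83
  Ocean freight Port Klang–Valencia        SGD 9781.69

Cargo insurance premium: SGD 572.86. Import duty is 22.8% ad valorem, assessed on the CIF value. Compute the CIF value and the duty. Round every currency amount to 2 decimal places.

CIF value: SGD 68370.15; import duty: SGD 15588.39

CIF = FCA price + pre-shipment costs + freight + insurance
CIF = 57492.77 + 522.83 + 9781.69 + 572.86 = 68370.15
Import duty = 68370.15 × 22.8% = 15588.39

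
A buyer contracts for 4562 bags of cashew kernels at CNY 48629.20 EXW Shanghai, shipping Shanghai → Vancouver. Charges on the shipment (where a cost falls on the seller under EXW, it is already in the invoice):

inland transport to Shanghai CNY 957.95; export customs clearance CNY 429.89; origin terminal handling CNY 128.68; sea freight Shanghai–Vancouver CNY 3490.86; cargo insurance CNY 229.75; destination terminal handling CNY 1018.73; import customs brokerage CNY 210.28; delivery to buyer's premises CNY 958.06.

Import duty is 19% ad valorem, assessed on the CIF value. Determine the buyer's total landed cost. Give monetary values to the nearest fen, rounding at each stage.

Total landed cost: CNY 66288.00

EXW: the seller makes goods available at their premises; the buyer bears all onward costs.
CIF value = EXW price + inland to port + export clearance + origin terminal + freight + insurance = 48629.20 + 957.95 + 429.89 + 128.68 + 3490.86 + 229.75 = 53866.33
Import duty = 53866.33 × 19% = 10234.60
Buyer bears: inland to port 957.95 + export clearance 429.89 + origin terminal 128.68 + freight 3490.86 + insurance 229.75 + destination terminal 1018.73 + brokerage 210.28 + delivery 958.06 + duty 10234.60 = 17658.80
Landed cost = invoice 48629.20 + 17658.80 = 66288.00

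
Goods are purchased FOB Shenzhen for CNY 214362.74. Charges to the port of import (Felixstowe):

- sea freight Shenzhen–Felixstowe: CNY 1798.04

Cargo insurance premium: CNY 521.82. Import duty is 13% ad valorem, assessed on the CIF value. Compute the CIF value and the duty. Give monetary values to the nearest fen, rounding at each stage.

CIF = FOB price + freight + insurance
CIF = 214362.74 + 1798.04 + 521.82 = 216682.60
Import duty = 216682.60 × 13% = 28168.74

CIF value: CNY 216682.60; import duty: CNY 28168.74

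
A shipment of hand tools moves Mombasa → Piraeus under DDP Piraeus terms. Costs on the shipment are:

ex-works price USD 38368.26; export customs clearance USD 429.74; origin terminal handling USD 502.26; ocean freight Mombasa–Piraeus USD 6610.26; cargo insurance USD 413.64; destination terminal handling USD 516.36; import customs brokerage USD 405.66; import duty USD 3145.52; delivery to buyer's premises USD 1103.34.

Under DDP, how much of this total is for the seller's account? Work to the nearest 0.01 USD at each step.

Seller's account: USD 51495.04

DDP: the seller bears all costs including import duty.
Seller's account: goods 38368.26 + export clearance 429.74 + origin terminal 502.26 + freight 6610.26 + insurance 413.64 + destination terminal 516.36 + brokerage 405.66 + duty 3145.52 + delivery 1103.34 = 51495.04
Buyer's account: 0.00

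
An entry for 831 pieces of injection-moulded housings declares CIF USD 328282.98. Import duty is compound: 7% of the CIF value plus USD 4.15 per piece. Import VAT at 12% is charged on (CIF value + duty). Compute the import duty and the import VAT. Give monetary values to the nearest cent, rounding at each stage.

Ad valorem component: 328282.98 × 7% = 22979.81
Specific component: 831 × 4.15 = 3448.65
Import duty = 22979.81 + 3448.65 = 26428.46
VAT base = CIF + duty = 328282.98 + 26428.46 = 354711.44
Import VAT = 354711.44 × 12% = 42565.37

Import duty: USD 26428.46; import VAT: USD 42565.37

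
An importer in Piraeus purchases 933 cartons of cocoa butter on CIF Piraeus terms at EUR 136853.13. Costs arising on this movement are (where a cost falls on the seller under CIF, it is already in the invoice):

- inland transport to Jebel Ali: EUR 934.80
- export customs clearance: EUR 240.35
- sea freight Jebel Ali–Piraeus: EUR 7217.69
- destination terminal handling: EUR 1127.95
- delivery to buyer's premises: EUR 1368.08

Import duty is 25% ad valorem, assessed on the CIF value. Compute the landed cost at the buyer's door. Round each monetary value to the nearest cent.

Total landed cost: EUR 173562.44

CIF: the seller pays costs through ocean freight and marine insurance to the destination port.
Already in the invoice (seller's account under CIF): inland to port, export clearance, freight — exclude.
The CIF price already equals the CIF value: 136853.13
Import duty = 136853.13 × 25% = 34213.28
Buyer bears: destination terminal 1127.95 + delivery 1368.08 + duty 34213.28 = 36709.31
Landed cost = invoice 136853.13 + 36709.31 = 173562.44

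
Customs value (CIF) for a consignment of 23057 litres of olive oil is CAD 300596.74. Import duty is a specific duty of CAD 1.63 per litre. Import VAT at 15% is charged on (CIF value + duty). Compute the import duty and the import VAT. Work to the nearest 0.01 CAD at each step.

Import duty = 23057 × 1.63 = 37582.91
VAT base = CIF + duty = 300596.74 + 37582.91 = 338179.65
Import VAT = 338179.65 × 15% = 50726.95

Import duty: CAD 37582.91; import VAT: CAD 50726.95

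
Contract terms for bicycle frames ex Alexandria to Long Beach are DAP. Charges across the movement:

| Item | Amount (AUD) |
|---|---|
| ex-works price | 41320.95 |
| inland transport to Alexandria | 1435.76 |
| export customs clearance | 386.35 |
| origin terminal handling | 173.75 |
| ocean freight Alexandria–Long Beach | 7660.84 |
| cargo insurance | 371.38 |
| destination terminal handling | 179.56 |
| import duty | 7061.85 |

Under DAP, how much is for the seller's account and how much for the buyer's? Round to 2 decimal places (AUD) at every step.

Seller: AUD 51528.59; buyer: AUD 7061.85

DAP: the seller bears all costs to the named destination except import duty and clearance.
Seller's account: goods 41320.95 + inland to port 1435.76 + export clearance 386.35 + origin terminal 173.75 + freight 7660.84 + insurance 371.38 + destination terminal 179.56 = 51528.59
Buyer's account: duty 7061.85 = 7061.85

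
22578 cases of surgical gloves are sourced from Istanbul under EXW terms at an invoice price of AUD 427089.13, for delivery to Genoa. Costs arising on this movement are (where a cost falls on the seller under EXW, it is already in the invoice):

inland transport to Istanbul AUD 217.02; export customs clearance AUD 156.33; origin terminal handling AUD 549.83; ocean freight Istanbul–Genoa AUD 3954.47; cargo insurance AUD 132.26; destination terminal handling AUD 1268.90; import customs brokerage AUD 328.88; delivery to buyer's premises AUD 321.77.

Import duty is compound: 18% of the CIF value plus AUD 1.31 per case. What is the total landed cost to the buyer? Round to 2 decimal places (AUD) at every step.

Total landed cost: AUD 541373.60

EXW: the seller makes goods available at their premises; the buyer bears all onward costs.
CIF value = EXW price + inland to port + export clearance + origin terminal + freight + insurance = 427089.13 + 217.02 + 156.33 + 549.83 + 3954.47 + 132.26 = 432099.04
Ad valorem component: 432099.04 × 18% = 77777.83
Specific component: 22578 × 1.31 = 29577.18
Import duty = 77777.83 + 29577.18 = 107355.01
Buyer bears: inland to port 217.02 + export clearance 156.33 + origin terminal 549.83 + freight 3954.47 + insurance 132.26 + destination terminal 1268.90 + brokerage 328.88 + delivery 321.77 + duty 107355.01 = 114284.47
Landed cost = invoice 427089.13 + 114284.47 = 541373.60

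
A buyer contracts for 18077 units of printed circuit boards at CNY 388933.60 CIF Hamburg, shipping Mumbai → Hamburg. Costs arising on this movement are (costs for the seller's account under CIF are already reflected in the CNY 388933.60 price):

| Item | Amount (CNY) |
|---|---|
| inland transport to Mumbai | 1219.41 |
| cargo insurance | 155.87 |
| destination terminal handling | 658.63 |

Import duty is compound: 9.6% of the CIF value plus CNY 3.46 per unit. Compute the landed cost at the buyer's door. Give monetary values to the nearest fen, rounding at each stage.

Total landed cost: CNY 489476.28

CIF: the seller pays costs through ocean freight and marine insurance to the destination port.
Already in the invoice (seller's account under CIF): inland to port, insurance — exclude.
The CIF price already equals the CIF value: 388933.60
Ad valorem component: 388933.60 × 9.6% = 37337.63
Specific component: 18077 × 3.46 = 62546.42
Import duty = 37337.63 + 62546.42 = 99884.05
Buyer bears: destination terminal 658.63 + duty 99884.05 = 100542.68
Landed cost = invoice 388933.60 + 100542.68 = 489476.28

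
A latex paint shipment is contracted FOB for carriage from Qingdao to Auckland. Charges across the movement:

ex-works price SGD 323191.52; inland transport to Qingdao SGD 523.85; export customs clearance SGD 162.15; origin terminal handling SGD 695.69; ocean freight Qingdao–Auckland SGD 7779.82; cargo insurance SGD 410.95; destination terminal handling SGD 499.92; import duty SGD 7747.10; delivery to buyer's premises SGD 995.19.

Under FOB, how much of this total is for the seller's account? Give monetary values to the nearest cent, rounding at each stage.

FOB: the seller bears costs until goods are on board at the origin port; the buyer bears freight, insurance and all costs thereafter.
Seller's account: goods 323191.52 + inland to port 523.85 + export clearance 162.15 + origin terminal 695.69 = 324573.21
Buyer's account: freight 7779.82 + insurance 410.95 + destination terminal 499.92 + duty 7747.10 + delivery 995.19 = 17432.98

Seller's account: SGD 324573.21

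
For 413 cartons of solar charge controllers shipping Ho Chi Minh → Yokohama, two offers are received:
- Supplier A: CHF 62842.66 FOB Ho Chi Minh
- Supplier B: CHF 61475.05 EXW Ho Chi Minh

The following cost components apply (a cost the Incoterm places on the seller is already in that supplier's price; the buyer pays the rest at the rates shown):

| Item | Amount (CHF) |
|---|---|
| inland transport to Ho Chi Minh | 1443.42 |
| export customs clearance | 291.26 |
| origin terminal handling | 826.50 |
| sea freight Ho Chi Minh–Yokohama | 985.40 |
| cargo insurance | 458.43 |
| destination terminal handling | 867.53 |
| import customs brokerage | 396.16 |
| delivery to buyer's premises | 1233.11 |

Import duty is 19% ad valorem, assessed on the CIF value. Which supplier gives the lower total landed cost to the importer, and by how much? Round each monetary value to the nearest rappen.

Supplier A (FOB):
CIF value = FOB price + freight + insurance = 62842.66 + 985.40 + 458.43 = 64286.49
Import duty = 64286.49 × 19% = 12214.43
Buyer bears (A): 985.40 + 458.43 + 867.53 + 396.16 + 1233.11 = 3940.63
Landed cost (A) = invoice 62842.66 + 3940.63 + duty 12214.43 = 78997.72
Supplier B (EXW):
CIF value = EXW price + inland to port + export clearance + origin terminal + freight + insurance = 61475.05 + 1443.42 + 291.26 + 826.50 + 985.40 + 458.43 = 65480.06
Import duty = 65480.06 × 19% = 12441.21
Buyer bears (B): 1443.42 + 291.26 + 826.50 + 985.40 + 458.43 + 867.53 + 396.16 + 1233.11 = 6501.81
Landed cost (B) = invoice 61475.05 + 6501.81 + duty 12441.21 = 80418.07
Difference = |78997.72 − 80418.07| = 1420.35

Supplier A is cheaper by CHF 1420.35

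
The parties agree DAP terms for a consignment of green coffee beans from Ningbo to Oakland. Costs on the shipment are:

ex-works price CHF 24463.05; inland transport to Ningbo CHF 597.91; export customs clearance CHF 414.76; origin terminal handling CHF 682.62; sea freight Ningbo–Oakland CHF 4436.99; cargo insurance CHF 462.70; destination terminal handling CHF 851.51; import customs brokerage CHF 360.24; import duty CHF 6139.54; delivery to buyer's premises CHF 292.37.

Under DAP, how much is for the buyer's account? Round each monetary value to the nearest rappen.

Buyer's account: CHF 6499.78

DAP: the seller bears all costs to the named destination except import duty and clearance.
Seller's account: goods 24463.05 + inland to port 597.91 + export clearance 414.76 + origin terminal 682.62 + freight 4436.99 + insurance 462.70 + destination terminal 851.51 + delivery 292.37 = 32201.91
Buyer's account: brokerage 360.24 + duty 6139.54 = 6499.78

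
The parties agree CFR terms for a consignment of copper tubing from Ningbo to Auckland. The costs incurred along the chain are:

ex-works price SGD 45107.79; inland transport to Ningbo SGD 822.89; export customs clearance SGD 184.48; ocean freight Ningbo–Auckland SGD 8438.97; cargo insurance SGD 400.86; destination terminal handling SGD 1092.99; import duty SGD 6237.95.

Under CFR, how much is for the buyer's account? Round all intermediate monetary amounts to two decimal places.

CFR: the seller pays costs through ocean freight to the destination port, but not insurance.
Seller's account: goods 45107.79 + inland to port 822.89 + export clearance 184.48 + freight 8438.97 = 54554.13
Buyer's account: insurance 400.86 + destination terminal 1092.99 + duty 6237.95 = 7731.80

Buyer's account: SGD 7731.80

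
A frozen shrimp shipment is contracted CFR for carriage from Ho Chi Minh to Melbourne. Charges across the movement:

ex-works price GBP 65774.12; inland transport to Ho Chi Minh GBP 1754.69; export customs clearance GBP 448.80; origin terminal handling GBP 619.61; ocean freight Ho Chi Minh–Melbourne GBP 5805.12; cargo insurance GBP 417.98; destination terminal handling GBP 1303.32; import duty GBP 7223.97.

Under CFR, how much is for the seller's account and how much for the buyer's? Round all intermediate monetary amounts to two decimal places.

CFR: the seller pays costs through ocean freight to the destination port, but not insurance.
Seller's account: goods 65774.12 + inland to port 1754.69 + export clearance 448.80 + origin terminal 619.61 + freight 5805.12 = 74402.34
Buyer's account: insurance 417.98 + destination terminal 1303.32 + duty 7223.97 = 8945.27

Seller: GBP 74402.34; buyer: GBP 8945.27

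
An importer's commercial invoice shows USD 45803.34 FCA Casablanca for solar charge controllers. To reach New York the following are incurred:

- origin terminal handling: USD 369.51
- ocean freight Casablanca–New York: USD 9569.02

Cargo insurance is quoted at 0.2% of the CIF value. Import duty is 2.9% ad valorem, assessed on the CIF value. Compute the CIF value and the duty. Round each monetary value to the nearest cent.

Let C be the CIF value. C = FCA price + pre-shipment costs + freight + 0.2% × C
C − 0.2% × C = 45803.34 + 369.51 + 9569.02
0.998 × C = 55741.87
C = 55741.87 / 0.998 = 55853.58
Insurance premium = 0.2% × 55853.58 = 111.71
Import duty = 55853.58 × 2.9% = 1619.75

CIF value: USD 55853.58; import duty: USD 1619.75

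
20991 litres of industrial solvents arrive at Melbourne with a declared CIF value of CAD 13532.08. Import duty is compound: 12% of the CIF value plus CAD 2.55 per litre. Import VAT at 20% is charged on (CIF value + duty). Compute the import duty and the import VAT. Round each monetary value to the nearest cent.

Import duty: CAD 55150.90; import VAT: CAD 13736.60

Ad valorem component: 13532.08 × 12% = 1623.85
Specific component: 20991 × 2.55 = 53527.05
Import duty = 1623.85 + 53527.05 = 55150.90
VAT base = CIF + duty = 13532.08 + 55150.90 = 68682.98
Import VAT = 68682.98 × 20% = 13736.60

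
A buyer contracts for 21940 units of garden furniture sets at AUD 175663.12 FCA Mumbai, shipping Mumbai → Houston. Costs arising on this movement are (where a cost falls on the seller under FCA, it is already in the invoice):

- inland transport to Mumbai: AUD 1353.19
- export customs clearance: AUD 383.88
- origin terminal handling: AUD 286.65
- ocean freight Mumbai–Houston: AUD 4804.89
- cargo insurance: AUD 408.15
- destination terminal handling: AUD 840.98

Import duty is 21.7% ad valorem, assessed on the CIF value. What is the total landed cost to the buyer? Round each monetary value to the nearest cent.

Total landed cost: AUD 221316.12

FCA: the seller delivers export-cleared goods to the carrier; the buyer bears costs from that point.
Already in the invoice (seller's account under FCA): inland to port, export clearance — exclude.
CIF value = FCA price + origin terminal + freight + insurance = 175663.12 + 286.65 + 4804.89 + 408.15 = 181162.81
Import duty = 181162.81 × 21.7% = 39312.33
Buyer bears: origin terminal 286.65 + freight 4804.89 + insurance 408.15 + destination terminal 840.98 + duty 39312.33 = 45653.00
Landed cost = invoice 175663.12 + 45653.00 = 221316.12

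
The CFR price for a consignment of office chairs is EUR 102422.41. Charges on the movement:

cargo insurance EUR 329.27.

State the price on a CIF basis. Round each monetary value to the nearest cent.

From CFR to CIF, the seller additionally bears: insurance.
CIF price = 102422.41 + 329.27 = 102751.68

CIF price: EUR 102751.68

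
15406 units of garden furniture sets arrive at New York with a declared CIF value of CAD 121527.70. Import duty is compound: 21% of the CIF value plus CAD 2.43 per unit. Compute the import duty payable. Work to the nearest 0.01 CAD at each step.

Import duty: CAD 62957.40

Ad valorem component: 121527.70 × 21% = 25520.82
Specific component: 15406 × 2.43 = 37436.58
Import duty = 25520.82 + 37436.58 = 62957.40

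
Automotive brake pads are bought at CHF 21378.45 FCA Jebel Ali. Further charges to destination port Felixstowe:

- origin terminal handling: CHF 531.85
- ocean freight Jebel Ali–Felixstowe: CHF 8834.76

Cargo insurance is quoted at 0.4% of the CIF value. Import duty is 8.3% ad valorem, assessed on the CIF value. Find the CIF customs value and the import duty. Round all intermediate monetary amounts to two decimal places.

Let C be the CIF value. C = FCA price + pre-shipment costs + freight + 0.4% × C
C − 0.4% × C = 21378.45 + 531.85 + 8834.76
0.996 × C = 30745.06
C = 30745.06 / 0.996 = 30868.53
Insurance premium = 0.4% × 30868.53 = 123.47
Import duty = 30868.53 × 8.3% = 2562.09

CIF value: CHF 30868.53; import duty: CHF 2562.09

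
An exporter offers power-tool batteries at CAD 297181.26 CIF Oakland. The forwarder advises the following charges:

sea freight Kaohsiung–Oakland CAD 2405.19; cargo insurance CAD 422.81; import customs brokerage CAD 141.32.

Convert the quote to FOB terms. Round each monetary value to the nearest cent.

FOB price: CAD 294353.26

Not relevant to the conversion: brokerage — on the buyer under both terms; not part of either seller's price.
From CIF to FOB, the seller no longer bears: freight, insurance.
FOB price = 297181.26 − 2405.19 − 422.81 = 294353.26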